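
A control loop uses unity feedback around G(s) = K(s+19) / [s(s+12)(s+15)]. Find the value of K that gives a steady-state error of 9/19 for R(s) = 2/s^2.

System type = 1 (one pole at s=0).
K_v = lim_{s→0} s·G(s) = K·19 / (12·15) = (19/180)·K.
e_ss = 2/K_v = 9/19 ⇒ K_v = 38/9 ⇒ K = (38/9)/(19/180) = 40.

40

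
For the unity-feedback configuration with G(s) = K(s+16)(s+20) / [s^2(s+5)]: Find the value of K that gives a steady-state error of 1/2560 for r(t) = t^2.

80

G(s) has two factors of s in the denominator, so the system is type 2.
K_a = lim_{s→0} s^2·G(s) = K·16·20 / (5) = 64·K.
e_ss = 2/K_a = 1/2560 ⇒ K_a = 5120 ⇒ K = 5120/64 = 80.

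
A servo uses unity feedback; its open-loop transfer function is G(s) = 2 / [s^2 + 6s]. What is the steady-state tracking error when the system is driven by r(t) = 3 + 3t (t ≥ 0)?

Lowest-order denominator term is 6s, so the open loop has 1 pole at the origin → type 1 system. Taking each input component in turn:
  • 3: tracked with zero error.
  • 3t: e_ss = 3/K_v with K_v=1/3 → 9.
Total e_ss = 9.

9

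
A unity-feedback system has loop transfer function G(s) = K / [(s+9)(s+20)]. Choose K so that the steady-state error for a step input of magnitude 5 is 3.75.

System type = 0 (no poles at s=0).
K_p = lim_{s→0} G(s) = K / (9·20) = (1/180)·K.
e_ss = 5/(1 + K_p) = 3.75 ⇒ 1 + (1/180)·K = 4/3 ⇒ K = 60.

60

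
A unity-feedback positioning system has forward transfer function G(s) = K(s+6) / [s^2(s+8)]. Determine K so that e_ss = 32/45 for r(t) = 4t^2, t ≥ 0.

15

Two free integrators in G(s): this is a type 2 system.
K_a = lim_{s→0} s^2·G(s) = K·6 / (8) = 0.75·K.
e_ss = 8/K_a = 32/45 ⇒ K_a = 11.25 ⇒ K = 11.25/0.75 = 15.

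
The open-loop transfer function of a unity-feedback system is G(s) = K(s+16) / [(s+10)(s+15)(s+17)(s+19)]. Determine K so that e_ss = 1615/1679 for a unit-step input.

The open loop has no poles at the origin → type 0 system.
K_p = lim_{s→0} G(s) = K·16 / (10·15·17·19) = (8/24225)·K.
e_ss = 1/(1 + K_p) = 1615/1679 ⇒ 1 + (8/24225)·K = 1679/1615 ⇒ K = 120.

120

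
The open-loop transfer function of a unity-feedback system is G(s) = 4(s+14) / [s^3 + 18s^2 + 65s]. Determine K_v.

Factoring s from the denominator leaves a polynomial with constant term 65, so the system is type 1.
K_v = lim_{s→0} s·G(s) = 4·14 / 65 = 56/65.

56/65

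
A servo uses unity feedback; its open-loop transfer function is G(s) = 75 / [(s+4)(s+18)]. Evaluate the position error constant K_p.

System type = 0 (no poles at s=0).
K_p = lim_{s→0} G(s) = 75 / (4·18) = 25/24.

25/24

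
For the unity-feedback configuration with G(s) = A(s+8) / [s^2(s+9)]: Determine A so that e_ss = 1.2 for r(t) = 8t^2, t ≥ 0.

G(s) has two factors of s in the denominator, so the system is type 2.
K_a = lim_{s→0} s^2·G(s) = A·8 / (9) = (8/9)·A.
e_ss = 16/K_a = 1.2 ⇒ K_a = 40/3 ⇒ A = (40/3)/(8/9) = 15.

15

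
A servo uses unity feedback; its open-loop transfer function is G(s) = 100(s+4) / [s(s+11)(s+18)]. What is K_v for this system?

200/99

The open loop has one pole at the origin → type 1 system.
K_v = lim_{s→0} s·G(s) = 100·4 / (11·18) = 200/99.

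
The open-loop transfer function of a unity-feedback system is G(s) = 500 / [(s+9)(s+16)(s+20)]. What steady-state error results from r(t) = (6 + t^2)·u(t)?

No free integrators in G(s): this is a type 0 system. Treating each term separately:
  • 6: e_ss = 6/(1+K_p) with K_p=25/144 → 864/169.
  • t^2: a type-0 system cannot track it, e_ss → ∞.
The unbounded component dominates.

infinity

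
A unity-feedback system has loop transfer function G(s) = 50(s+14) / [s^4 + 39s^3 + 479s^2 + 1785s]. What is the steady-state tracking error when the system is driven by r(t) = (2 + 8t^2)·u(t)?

Lowest-order denominator term is 1785s, so the open loop has 1 pole at the origin → type 1 system. Treating each term separately:
  • 2: tracked with zero error.
  • 8t^2: a type-1 system cannot track it, e_ss → ∞.
The unbounded component dominates.

infinity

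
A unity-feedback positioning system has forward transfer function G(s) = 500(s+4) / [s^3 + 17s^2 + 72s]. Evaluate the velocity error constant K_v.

Factoring s from the denominator leaves a polynomial with constant term 72, so the system is type 1.
K_v = lim_{s→0} s·G(s) = 500·4 / 72 = 250/9.

250/9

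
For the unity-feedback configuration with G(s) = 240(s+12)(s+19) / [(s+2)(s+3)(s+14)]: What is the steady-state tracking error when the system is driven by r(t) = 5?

35/4567

The open loop has no poles at the origin → type 0 system.
K_p = lim_{s→0} G(s) = 240·12·19 / (2·3·14) = 4560/7.
e_ss = 5/(1 + K_p) = 5/(4567/7) = 35/4567.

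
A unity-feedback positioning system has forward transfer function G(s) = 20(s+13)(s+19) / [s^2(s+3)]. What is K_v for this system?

infinity

K_v = lim_{s→0} s·G(s); with 2 poles at the origin the limit diverges, so K_v = ∞.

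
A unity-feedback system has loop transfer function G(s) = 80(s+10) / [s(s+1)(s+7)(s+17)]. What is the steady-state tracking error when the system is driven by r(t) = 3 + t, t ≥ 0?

System type = 1 (one pole at s=0). Taking each input component in turn:
  • 3: tracked with zero error.
  • t: e_ss = 1/K_v with K_v=800/119 → 119/800.
Total e_ss = 119/800.

119/800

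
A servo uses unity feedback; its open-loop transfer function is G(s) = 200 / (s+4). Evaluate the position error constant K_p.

50

G(s) has no factors of s in the denominator, so the system is type 0.
K_p = lim_{s→0} G(s) = 200 / (4) = 50.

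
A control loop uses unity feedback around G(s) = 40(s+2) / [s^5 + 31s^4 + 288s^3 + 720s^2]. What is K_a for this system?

1/9

Lowest-order denominator term is 720s^2, so the open loop has 2 poles at the origin → type 2 system.
K_a = lim_{s→0} s^2·G(s) = 40·2 / 720 = 1/9.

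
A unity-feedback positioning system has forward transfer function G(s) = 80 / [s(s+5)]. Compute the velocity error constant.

System type = 1 (one pole at s=0).
K_v = lim_{s→0} s·G(s) = 80 / (5) = 16.

16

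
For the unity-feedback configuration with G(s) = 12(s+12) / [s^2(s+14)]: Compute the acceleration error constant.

The open loop has two poles at the origin → type 2 system.
K_a = lim_{s→0} s^2·G(s) = 12·12 / (14) = 72/7.

72/7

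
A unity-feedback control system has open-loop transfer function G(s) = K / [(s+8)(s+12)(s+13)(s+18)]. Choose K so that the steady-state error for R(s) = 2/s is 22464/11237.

10

System type = 0 (no poles at s=0).
K_p = lim_{s→0} G(s) = K / (8·12·13·18) = (1/22464)·K.
e_ss = 2/(1 + K_p) = 22464/11237 ⇒ 1 + (1/22464)·K = 11237/11232 ⇒ K = 10.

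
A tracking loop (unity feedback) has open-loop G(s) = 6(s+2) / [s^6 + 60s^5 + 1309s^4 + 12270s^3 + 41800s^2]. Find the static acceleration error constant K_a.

3/10450

Lowest-order denominator term is 41800s^2, so the open loop has 2 poles at the origin → type 2 system.
K_a = lim_{s→0} s^2·G(s) = 6·2 / 41800 = 3/10450.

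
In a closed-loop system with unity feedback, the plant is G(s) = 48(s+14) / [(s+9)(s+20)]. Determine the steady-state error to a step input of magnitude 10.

150/71

The open loop has no poles at the origin → type 0 system.
K_p = lim_{s→0} G(s) = 48·14 / (9·20) = 56/15.
e_ss = 10/(1 + K_p) = 10/(71/15) = 150/71.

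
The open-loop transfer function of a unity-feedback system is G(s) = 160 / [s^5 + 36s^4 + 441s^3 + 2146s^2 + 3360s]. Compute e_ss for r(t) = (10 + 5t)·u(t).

The denominator has no term below 3360s — 1 pole at s=0, type 1. By superposition:
  • 10: tracked with zero error.
  • 5t: e_ss = 5/K_v with K_v=1/21 → 105.
Total e_ss = 105.

105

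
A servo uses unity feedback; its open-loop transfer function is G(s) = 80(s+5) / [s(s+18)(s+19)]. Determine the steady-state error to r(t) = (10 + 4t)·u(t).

The open loop has one pole at the origin → type 1 system. Treating each term separately:
  • 10: tracked with zero error.
  • 4t: e_ss = 4/K_v with K_v=200/171 → 3.42.
Total e_ss = 3.42.

3.42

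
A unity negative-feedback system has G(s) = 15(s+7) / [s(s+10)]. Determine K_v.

10.5

G(s) has one factor of s in the denominator, so the system is type 1.
K_v = lim_{s→0} s·G(s) = 15·7 / (10) = 10.5.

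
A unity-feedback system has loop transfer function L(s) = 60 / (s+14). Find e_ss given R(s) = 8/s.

The open loop has no poles at the origin → type 0 system.
K_p = lim_{s→0} L(s) = 60 / (14) = 30/7.
e_ss = 8/(1 + K_p) = 8/(37/7) = 56/37.

56/37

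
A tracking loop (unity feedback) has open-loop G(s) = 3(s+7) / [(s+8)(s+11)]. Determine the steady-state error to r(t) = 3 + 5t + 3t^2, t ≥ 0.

infinity

G(s) has no factors of s in the denominator, so the system is type 0. Taking each input component in turn:
  • 3: e_ss = 3/(1+K_p) with K_p=21/88 → 264/109.
  • 5t: a type-0 system cannot track it, e_ss → ∞.
  • 3t^2: a type-0 system cannot track it, e_ss → ∞.
The unbounded component dominates.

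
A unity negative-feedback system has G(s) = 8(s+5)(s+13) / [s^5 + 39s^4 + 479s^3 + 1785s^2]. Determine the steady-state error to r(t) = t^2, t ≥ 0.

Factoring s^2 from the denominator leaves a polynomial with constant term 1785, so the system is type 2.
K_a = lim_{s→0} s^2·G(s) = 8·5·13 / 1785 = 104/357.
r(t) = t^2 gives R(s) = 2/s^3.
e_ss = 2/K_a = 2/(104/357) = 357/52.

357/52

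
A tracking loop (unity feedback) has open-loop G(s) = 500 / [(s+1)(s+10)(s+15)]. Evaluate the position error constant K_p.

G(s) has no factors of s in the denominator, so the system is type 0.
K_p = lim_{s→0} G(s) = 500 / (1·10·15) = 10/3.

10/3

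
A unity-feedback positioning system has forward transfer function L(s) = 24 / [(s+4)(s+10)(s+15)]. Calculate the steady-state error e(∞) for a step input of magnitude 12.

L(s) has no factors of s in the denominator, so the system is type 0.
K_p = lim_{s→0} L(s) = 24 / (4·10·15) = 0.04.
e_ss = 12/(1 + K_p) = 12/1.04 = 150/13.

150/13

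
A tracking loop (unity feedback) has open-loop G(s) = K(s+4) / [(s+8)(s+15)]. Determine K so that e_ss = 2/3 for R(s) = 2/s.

60

System type = 0 (no poles at s=0).
K_p = lim_{s→0} G(s) = K·4 / (8·15) = (1/30)·K.
e_ss = 2/(1 + K_p) = 2/3 ⇒ 1 + (1/30)·K = 3 ⇒ K = 60.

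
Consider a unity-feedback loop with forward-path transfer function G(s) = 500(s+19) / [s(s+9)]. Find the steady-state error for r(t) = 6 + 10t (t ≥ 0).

G(s) has one factor of s in the denominator, so the system is type 1. By superposition:
  • 6: tracked with zero error.
  • 10t: e_ss = 10/K_v with K_v=9500/9 → 9/950.
Total e_ss = 9/950.

9/950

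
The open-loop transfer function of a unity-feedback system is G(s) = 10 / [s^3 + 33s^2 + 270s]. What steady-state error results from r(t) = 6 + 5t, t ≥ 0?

135

Lowest-order denominator term is 270s, so the open loop has 1 pole at the origin → type 1 system. By superposition:
  • 6: tracked with zero error.
  • 5t: e_ss = 5/K_v with K_v=1/27 → 135.
Total e_ss = 135.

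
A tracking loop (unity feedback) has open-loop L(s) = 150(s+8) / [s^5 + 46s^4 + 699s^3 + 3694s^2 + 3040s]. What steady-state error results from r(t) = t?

38/15

The denominator has no term below 3040s — 1 pole at s=0, type 1.
K_v = lim_{s→0} s·L(s) = 150·8 / 3040 = 15/38.
e_ss = 1/K_v = 1/(15/38) = 38/15.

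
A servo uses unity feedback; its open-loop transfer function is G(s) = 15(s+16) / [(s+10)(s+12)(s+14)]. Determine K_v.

G(s) has no factors of s in the denominator, so the system is type 0.
K_v = lim_{s→0} s·G(s) = 0 (the extra factor of s kills the finite limit).

0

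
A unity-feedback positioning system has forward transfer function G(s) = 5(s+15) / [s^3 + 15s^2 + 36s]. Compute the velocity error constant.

25/12

Lowest-order denominator term is 36s, so the open loop has 1 pole at the origin → type 1 system.
K_v = lim_{s→0} s·G(s) = 5·15 / 36 = 25/12.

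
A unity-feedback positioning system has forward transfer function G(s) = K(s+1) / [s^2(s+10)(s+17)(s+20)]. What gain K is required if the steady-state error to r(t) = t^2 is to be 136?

50

Two free integrators in G(s): this is a type 2 system.
K_a = lim_{s→0} s^2·G(s) = K·1 / (10·17·20) = (1/3400)·K.
e_ss = 2/K_a = 136 ⇒ K_a = 1/68 ⇒ K = (1/68)/(1/3400) = 50.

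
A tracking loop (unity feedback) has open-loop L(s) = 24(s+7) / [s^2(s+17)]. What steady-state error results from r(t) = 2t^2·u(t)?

17/42

Two free integrators in L(s): this is a type 2 system.
K_a = lim_{s→0} s^2·L(s) = 24·7 / (17) = 168/17.
r(t) = 2t^2 gives R(s) = 4/s^3.
e_ss = 4/K_a = 4/(168/17) = 17/42.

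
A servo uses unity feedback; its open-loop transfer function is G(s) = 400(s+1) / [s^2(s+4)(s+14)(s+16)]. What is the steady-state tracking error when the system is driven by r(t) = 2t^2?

8.96

Two free integrators in G(s): this is a type 2 system.
K_a = lim_{s→0} s^2·G(s) = 400·1 / (4·14·16) = 25/56.
r(t) = 2t^2 gives R(s) = 4/s^3.
e_ss = 4/K_a = 4/(25/56) = 8.96.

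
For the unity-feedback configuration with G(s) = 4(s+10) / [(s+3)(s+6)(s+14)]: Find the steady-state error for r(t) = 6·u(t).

378/73

G(s) has no factors of s in the denominator, so the system is type 0.
K_p = lim_{s→0} G(s) = 4·10 / (3·6·14) = 10/63.
e_ss = 6/(1 + K_p) = 6/(73/63) = 378/73.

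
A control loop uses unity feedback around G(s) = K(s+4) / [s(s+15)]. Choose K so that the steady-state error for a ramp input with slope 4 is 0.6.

One free integrator in G(s): this is a type 1 system.
K_v = lim_{s→0} s·G(s) = K·4 / (15) = (4/15)·K.
e_ss = 4/K_v = 0.6 ⇒ K_v = 20/3 ⇒ K = (20/3)/(4/15) = 25.

25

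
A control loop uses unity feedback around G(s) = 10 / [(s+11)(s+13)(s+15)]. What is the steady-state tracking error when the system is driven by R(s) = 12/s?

5148/431

No free integrators in G(s): this is a type 0 system.
K_p = lim_{s→0} G(s) = 10 / (11·13·15) = 2/429.
e_ss = 12/(1 + K_p) = 12/(431/429) = 5148/431.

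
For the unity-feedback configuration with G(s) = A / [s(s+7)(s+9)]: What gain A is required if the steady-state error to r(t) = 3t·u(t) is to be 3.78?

System type = 1 (one pole at s=0).
K_v = lim_{s→0} s·G(s) = A / (7·9) = (1/63)·A.
e_ss = 3/K_v = 3.78 ⇒ K_v = 50/63 ⇒ A = (50/63)/(1/63) = 50.

50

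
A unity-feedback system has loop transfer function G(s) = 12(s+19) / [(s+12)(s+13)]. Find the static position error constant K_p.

19/13

G(s) has no factors of s in the denominator, so the system is type 0.
K_p = lim_{s→0} G(s) = 12·19 / (12·13) = 19/13.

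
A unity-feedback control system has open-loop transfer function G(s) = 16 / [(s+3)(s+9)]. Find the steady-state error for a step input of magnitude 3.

81/43

G(s) has no factors of s in the denominator, so the system is type 0.
K_p = lim_{s→0} G(s) = 16 / (3·9) = 16/27.
e_ss = 3/(1 + K_p) = 3/(43/27) = 81/43.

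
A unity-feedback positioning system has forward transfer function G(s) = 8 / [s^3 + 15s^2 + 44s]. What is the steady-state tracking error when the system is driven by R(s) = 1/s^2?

5.5

The denominator has no term below 44s — 1 pole at s=0, type 1.
K_v = lim_{s→0} s·G(s) = 8 / 44 = 2/11.
e_ss = 1/K_v = 1/(2/11) = 5.5.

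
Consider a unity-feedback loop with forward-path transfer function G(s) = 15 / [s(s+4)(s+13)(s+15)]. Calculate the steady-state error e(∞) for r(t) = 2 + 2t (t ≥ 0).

104

G(s) has one factor of s in the denominator, so the system is type 1. By superposition:
  • 2: tracked with zero error.
  • 2t: e_ss = 2/K_v with K_v=1/52 → 104.
Total e_ss = 104.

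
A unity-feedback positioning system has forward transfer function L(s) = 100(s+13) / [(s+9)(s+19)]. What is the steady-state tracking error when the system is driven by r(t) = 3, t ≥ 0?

No free integrators in L(s): this is a type 0 system.
K_p = lim_{s→0} L(s) = 100·13 / (9·19) = 1300/171.
e_ss = 3/(1 + K_p) = 3/(1471/171) = 513/1471.

513/1471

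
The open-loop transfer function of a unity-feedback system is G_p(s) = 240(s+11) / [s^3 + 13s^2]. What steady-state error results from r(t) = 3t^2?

13/440

Factoring s^2 from the denominator leaves a polynomial with constant term 13, so the system is type 2.
K_a = lim_{s→0} s^2·G_p(s) = 240·11 / 13 = 2640/13.
r(t) = 3t^2 gives R(s) = 6/s^3.
e_ss = 6/K_a = 6/(2640/13) = 13/440.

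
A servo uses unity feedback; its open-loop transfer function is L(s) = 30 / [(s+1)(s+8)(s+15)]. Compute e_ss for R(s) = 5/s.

4

L(s) has no factors of s in the denominator, so the system is type 0.
K_p = lim_{s→0} L(s) = 30 / (1·8·15) = 0.25.
e_ss = 5/(1 + K_p) = 5/1.25 = 4.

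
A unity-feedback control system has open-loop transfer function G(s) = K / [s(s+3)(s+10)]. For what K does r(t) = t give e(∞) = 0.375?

80

The open loop has one pole at the origin → type 1 system.
K_v = lim_{s→0} s·G(s) = K / (3·10) = (1/30)·K.
e_ss = 1/K_v = 0.375 ⇒ K_v = 8/3 ⇒ K = (8/3)/(1/30) = 80.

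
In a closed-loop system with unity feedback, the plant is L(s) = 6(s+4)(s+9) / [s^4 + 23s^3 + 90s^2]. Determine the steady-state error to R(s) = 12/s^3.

Factoring s^2 from the denominator leaves a polynomial with constant term 90, so the system is type 2.
K_a = lim_{s→0} s^2·L(s) = 6·4·9 / 90 = 2.4.
r(t) = 6t^2 gives R(s) = 12/s^3.
e_ss = 12/K_a = 12/2.4 = 5.

5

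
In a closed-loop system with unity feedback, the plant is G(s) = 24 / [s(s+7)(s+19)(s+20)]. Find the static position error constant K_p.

K_p = lim_{s→0} G(s); with 1 pole at the origin the limit diverges, so K_p = ∞.

infinity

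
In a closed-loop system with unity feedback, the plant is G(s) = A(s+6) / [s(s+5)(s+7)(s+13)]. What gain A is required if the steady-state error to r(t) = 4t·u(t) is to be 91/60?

The open loop has one pole at the origin → type 1 system.
K_v = lim_{s→0} s·G(s) = A·6 / (5·7·13) = (6/455)·A.
e_ss = 4/K_v = 91/60 ⇒ K_v = 240/91 ⇒ A = (240/91)/(6/455) = 200.

200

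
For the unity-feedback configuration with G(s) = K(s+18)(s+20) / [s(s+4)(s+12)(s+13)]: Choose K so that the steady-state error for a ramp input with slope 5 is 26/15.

One free integrator in G(s): this is a type 1 system.
K_v = lim_{s→0} s·G(s) = K·18·20 / (4·12·13) = (15/26)·K.
e_ss = 5/K_v = 26/15 ⇒ K_v = 75/26 ⇒ K = (75/26)/(15/26) = 5.

5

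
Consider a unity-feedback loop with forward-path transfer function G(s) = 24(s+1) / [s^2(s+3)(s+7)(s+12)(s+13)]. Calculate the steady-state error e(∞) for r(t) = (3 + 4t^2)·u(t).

1092

Two free integrators in G(s): this is a type 2 system. Treating each term separately:
  • 3: tracked with zero error.
  • 4t^2: e_ss = 8/K_a with K_a=2/273 → 1092.
Total e_ss = 1092.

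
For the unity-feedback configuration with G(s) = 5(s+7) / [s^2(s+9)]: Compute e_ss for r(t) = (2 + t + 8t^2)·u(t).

The open loop has two poles at the origin → type 2 system. Treating each term separately:
  • 2: tracked with zero error.
  • t: tracked with zero error.
  • 8t^2: e_ss = 16/K_a with K_a=35/9 → 144/35.
Total e_ss = 144/35.

144/35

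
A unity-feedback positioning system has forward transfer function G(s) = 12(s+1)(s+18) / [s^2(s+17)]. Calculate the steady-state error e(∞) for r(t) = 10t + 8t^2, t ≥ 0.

System type = 2 (two poles at s=0). Treating each term separately:
  • 10t: tracked with zero error.
  • 8t^2: e_ss = 16/K_a with K_a=216/17 → 34/27.
Total e_ss = 34/27.

34/27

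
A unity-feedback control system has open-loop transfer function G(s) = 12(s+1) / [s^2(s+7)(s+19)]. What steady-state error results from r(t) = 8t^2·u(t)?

532/3

System type = 2 (two poles at s=0).
K_a = lim_{s→0} s^2·G(s) = 12·1 / (7·19) = 12/133.
r(t) = 8t^2 gives R(s) = 16/s^3.
e_ss = 16/K_a = 16/(12/133) = 532/3.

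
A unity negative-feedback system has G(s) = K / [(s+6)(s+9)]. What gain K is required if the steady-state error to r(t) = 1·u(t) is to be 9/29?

System type = 0 (no poles at s=0).
K_p = lim_{s→0} G(s) = K / (6·9) = (1/54)·K.
e_ss = 1/(1 + K_p) = 9/29 ⇒ 1 + (1/54)·K = 29/9 ⇒ K = 120.

120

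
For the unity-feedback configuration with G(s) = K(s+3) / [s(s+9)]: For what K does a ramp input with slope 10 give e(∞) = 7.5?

4

One free integrator in G(s): this is a type 1 system.
K_v = lim_{s→0} s·G(s) = K·3 / (9) = (1/3)·K.
e_ss = 10/K_v = 7.5 ⇒ K_v = 4/3 ⇒ K = (4/3)/(1/3) = 4.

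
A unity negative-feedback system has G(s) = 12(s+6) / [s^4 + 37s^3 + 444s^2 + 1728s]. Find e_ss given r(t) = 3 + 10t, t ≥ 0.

Lowest-order denominator term is 1728s, so the open loop has 1 pole at the origin → type 1 system. Taking each input component in turn:
  • 3: tracked with zero error.
  • 10t: e_ss = 10/K_v with K_v=1/24 → 240.
Total e_ss = 240.

240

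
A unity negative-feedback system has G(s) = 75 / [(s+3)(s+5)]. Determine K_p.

System type = 0 (no poles at s=0).
K_p = lim_{s→0} G(s) = 75 / (3·5) = 5.

5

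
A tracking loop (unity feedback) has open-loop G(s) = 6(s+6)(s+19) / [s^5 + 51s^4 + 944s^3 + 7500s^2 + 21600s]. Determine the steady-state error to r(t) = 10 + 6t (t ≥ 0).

Lowest-order denominator term is 21600s, so the open loop has 1 pole at the origin → type 1 system. Treating each term separately:
  • 10: tracked with zero error.
  • 6t: e_ss = 6/K_v with K_v=19/600 → 3600/19.
Total e_ss = 3600/19.

3600/19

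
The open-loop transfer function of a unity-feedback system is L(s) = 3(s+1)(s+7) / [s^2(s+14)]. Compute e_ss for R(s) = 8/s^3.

L(s) has two factors of s in the denominator, so the system is type 2.
K_a = lim_{s→0} s^2·L(s) = 3·1·7 / (14) = 1.5.
r(t) = 4t^2 gives R(s) = 8/s^3.
e_ss = 8/K_a = 8/1.5 = 16/3.

16/3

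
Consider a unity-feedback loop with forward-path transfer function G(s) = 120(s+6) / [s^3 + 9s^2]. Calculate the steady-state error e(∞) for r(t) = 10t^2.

0.25

Lowest-order denominator term is 9s^2, so the open loop has 2 poles at the origin → type 2 system.
K_a = lim_{s→0} s^2·G(s) = 120·6 / 9 = 80.
r(t) = 10t^2 gives R(s) = 20/s^3.
e_ss = 20/K_a = 20/80 = 0.25.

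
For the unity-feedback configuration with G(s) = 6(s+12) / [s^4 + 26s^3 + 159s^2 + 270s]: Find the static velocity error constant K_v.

Lowest-order denominator term is 270s, so the open loop has 1 pole at the origin → type 1 system.
K_v = lim_{s→0} s·G(s) = 6·12 / 270 = 4/15.

4/15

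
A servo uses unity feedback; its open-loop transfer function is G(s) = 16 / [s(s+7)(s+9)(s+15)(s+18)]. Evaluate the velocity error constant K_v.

One free integrator in G(s): this is a type 1 system.
K_v = lim_{s→0} s·G(s) = 16 / (7·9·15·18) = 8/8505.

8/8505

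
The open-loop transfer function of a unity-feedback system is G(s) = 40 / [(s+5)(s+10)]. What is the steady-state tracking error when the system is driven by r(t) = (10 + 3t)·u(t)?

G(s) has no factors of s in the denominator, so the system is type 0. Treating each term separately:
  • 10: e_ss = 10/(1+K_p) with K_p=0.8 → 50/9.
  • 3t: a type-0 system cannot track it, e_ss → ∞.
The unbounded component dominates.

infinity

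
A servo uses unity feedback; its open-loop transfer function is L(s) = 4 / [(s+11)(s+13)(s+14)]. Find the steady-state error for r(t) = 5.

5005/1003

The open loop has no poles at the origin → type 0 system.
K_p = lim_{s→0} L(s) = 4 / (11·13·14) = 2/1001.
e_ss = 5/(1 + K_p) = 5/(1003/1001) = 5005/1003.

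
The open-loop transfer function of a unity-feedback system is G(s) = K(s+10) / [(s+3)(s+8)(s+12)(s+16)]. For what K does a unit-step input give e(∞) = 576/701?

System type = 0 (no poles at s=0).
K_p = lim_{s→0} G(s) = K·10 / (3·8·12·16) = (5/2304)·K.
e_ss = 1/(1 + K_p) = 576/701 ⇒ 1 + (5/2304)·K = 701/576 ⇒ K = 100.

100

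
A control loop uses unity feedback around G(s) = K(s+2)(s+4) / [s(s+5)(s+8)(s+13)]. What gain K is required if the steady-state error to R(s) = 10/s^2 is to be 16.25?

The open loop has one pole at the origin → type 1 system.
K_v = lim_{s→0} s·G(s) = K·2·4 / (5·8·13) = (1/65)·K.
e_ss = 10/K_v = 16.25 ⇒ K_v = 8/13 ⇒ K = (8/13)/(1/65) = 40.

40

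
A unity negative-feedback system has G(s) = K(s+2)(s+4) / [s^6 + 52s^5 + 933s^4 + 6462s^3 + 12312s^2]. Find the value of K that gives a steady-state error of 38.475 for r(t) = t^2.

80

The denominator has no term below 12312s^2 — 2 poles at s=0, type 2.
K_a = lim_{s→0} s^2·G(s) = K·2·4 / 12312 = (1/1539)·K.
e_ss = 2/K_a = 38.475 ⇒ K_a = 80/1539 ⇒ K = (80/1539)/(1/1539) = 80.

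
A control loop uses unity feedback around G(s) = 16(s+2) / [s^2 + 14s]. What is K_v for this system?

Factoring s from the denominator leaves a polynomial with constant term 14, so the system is type 1.
K_v = lim_{s→0} s·G(s) = 16·2 / 14 = 16/7.

16/7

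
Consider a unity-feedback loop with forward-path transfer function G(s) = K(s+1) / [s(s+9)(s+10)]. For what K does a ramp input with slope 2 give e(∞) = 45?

System type = 1 (one pole at s=0).
K_v = lim_{s→0} s·G(s) = K·1 / (9·10) = (1/90)·K.
e_ss = 2/K_v = 45 ⇒ K_v = 2/45 ⇒ K = (2/45)/(1/90) = 4.

4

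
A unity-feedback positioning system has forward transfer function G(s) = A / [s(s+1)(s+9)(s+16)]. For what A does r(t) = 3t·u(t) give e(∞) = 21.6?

20

One free integrator in G(s): this is a type 1 system.
K_v = lim_{s→0} s·G(s) = A / (1·9·16) = (1/144)·A.
e_ss = 3/K_v = 21.6 ⇒ K_v = 5/36 ⇒ A = (5/36)/(1/144) = 20.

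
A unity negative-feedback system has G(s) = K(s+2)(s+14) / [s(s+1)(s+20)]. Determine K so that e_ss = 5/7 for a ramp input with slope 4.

One free integrator in G(s): this is a type 1 system.
K_v = lim_{s→0} s·G(s) = K·2·14 / (1·20) = 1.4·K.
e_ss = 4/K_v = 5/7 ⇒ K_v = 5.6 ⇒ K = 5.6/1.4 = 4.

4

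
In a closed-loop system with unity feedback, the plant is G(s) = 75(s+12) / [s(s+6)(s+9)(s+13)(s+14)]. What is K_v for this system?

G(s) has one factor of s in the denominator, so the system is type 1.
K_v = lim_{s→0} s·G(s) = 75·12 / (6·9·13·14) = 25/273.

25/273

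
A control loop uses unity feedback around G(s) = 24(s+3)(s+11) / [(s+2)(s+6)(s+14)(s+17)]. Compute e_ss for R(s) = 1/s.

119/152

No free integrators in G(s): this is a type 0 system.
K_p = lim_{s→0} G(s) = 24·3·11 / (2·6·14·17) = 33/119.
e_ss = 1/(1 + K_p) = 1/(152/119) = 119/152.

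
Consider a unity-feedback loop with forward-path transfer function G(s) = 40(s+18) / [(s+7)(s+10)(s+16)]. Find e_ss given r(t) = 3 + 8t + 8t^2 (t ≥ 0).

G(s) has no factors of s in the denominator, so the system is type 0. By superposition:
  • 3: e_ss = 3/(1+K_p) with K_p=9/14 → 42/23.
  • 8t: a type-0 system cannot track it, e_ss → ∞.
  • 8t^2: a type-0 system cannot track it, e_ss → ∞.
The unbounded component dominates.

infinity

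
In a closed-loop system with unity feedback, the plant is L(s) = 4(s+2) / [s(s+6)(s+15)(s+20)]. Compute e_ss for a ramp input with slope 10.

One free integrator in L(s): this is a type 1 system.
K_v = lim_{s→0} s·L(s) = 4·2 / (6·15·20) = 1/225.
e_ss = 10/K_v = 10/(1/225) = 2250.

2250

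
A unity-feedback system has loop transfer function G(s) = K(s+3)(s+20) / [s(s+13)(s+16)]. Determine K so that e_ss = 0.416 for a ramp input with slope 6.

The open loop has one pole at the origin → type 1 system.
K_v = lim_{s→0} s·G(s) = K·3·20 / (13·16) = (15/52)·K.
e_ss = 6/K_v = 0.416 ⇒ K_v = 375/26 ⇒ K = (375/26)/(15/52) = 50.

50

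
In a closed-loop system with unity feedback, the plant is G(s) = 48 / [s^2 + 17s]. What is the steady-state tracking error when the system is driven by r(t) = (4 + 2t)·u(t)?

Factoring s from the denominator leaves a polynomial with constant term 17, so the system is type 1. Treating each term separately:
  • 4: tracked with zero error.
  • 2t: e_ss = 2/K_v with K_v=48/17 → 17/24.
Total e_ss = 17/24.

17/24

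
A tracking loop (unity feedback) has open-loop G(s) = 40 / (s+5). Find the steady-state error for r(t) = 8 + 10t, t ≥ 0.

infinity

G(s) has no factors of s in the denominator, so the system is type 0. By superposition:
  • 8: e_ss = 8/(1+K_p) with K_p=8 → 8/9.
  • 10t: a type-0 system cannot track it, e_ss → ∞.
The unbounded component dominates.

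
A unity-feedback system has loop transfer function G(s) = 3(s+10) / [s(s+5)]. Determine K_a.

0

One free integrator in G(s): this is a type 1 system.
K_a = lim_{s→0} s^2·G(s) = 0 (the extra factor of s kills the finite limit).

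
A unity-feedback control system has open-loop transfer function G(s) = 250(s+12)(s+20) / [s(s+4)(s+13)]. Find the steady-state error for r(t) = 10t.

System type = 1 (one pole at s=0).
K_v = lim_{s→0} s·G(s) = 250·12·20 / (4·13) = 15000/13.
e_ss = 10/K_v = 10/(15000/13) = 13/1500.

13/1500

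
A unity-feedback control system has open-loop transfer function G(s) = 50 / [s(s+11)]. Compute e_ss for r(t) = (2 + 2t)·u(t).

G(s) has one factor of s in the denominator, so the system is type 1. By superposition:
  • 2: tracked with zero error.
  • 2t: e_ss = 2/K_v with K_v=50/11 → 0.44.
Total e_ss = 0.44.

0.44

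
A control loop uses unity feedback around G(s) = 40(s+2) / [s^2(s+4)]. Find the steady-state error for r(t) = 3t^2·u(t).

G(s) has two factors of s in the denominator, so the system is type 2.
K_a = lim_{s→0} s^2·G(s) = 40·2 / (4) = 20.
r(t) = 3t^2 gives R(s) = 6/s^3.
e_ss = 6/K_a = 6/20 = 0.3.

0.3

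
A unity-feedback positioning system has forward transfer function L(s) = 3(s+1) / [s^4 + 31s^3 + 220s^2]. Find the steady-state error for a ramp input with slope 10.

0

Lowest-order denominator term is 220s^2, so the open loop has 2 poles at the origin → type 2 system.
K_v = ∞ for a type-2 system; e_ss to a ramp is zero.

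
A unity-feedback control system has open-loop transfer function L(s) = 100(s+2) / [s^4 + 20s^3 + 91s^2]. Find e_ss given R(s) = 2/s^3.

0.91

Factoring s^2 from the denominator leaves a polynomial with constant term 91, so the system is type 2.
K_a = lim_{s→0} s^2·L(s) = 100·2 / 91 = 200/91.
r(t) = t^2 gives R(s) = 2/s^3.
e_ss = 2/K_a = 2/(200/91) = 0.91.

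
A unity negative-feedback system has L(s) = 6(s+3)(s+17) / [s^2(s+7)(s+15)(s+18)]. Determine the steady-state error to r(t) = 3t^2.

L(s) has two factors of s in the denominator, so the system is type 2.
K_a = lim_{s→0} s^2·L(s) = 6·3·17 / (7·15·18) = 17/105.
r(t) = 3t^2 gives R(s) = 6/s^3.
e_ss = 6/K_a = 6/(17/105) = 630/17.

630/17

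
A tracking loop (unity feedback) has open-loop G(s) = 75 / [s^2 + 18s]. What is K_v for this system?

The denominator has no term below 18s — 1 pole at s=0, type 1.
K_v = lim_{s→0} s·G(s) = 75 / 18 = 25/6.

25/6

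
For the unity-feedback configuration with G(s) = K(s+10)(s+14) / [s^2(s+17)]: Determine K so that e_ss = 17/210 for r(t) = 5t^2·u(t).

Two free integrators in G(s): this is a type 2 system.
K_a = lim_{s→0} s^2·G(s) = K·10·14 / (17) = (140/17)·K.
e_ss = 10/K_a = 17/210 ⇒ K_a = 2100/17 ⇒ K = (2100/17)/(140/17) = 15.

15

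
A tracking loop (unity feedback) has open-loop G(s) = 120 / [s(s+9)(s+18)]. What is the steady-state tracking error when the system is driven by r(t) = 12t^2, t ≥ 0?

G(s) has one factor of s in the denominator, so the system is type 1.
K_a = lim_{s→0} s^2·G(s) = 0; the steady-state error to this parabolic input grows without bound.

infinity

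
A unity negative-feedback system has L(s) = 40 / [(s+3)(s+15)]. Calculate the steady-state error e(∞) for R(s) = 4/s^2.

No free integrators in L(s): this is a type 0 system.
For a type-0 system K_v = 0, so e_ss to a ramp input is unbounded.

infinity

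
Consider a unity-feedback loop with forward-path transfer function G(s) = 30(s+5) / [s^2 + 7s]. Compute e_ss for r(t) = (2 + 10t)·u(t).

7/15

The denominator has no term below 7s — 1 pole at s=0, type 1. By superposition:
  • 2: tracked with zero error.
  • 10t: e_ss = 10/K_v with K_v=150/7 → 7/15.
Total e_ss = 7/15.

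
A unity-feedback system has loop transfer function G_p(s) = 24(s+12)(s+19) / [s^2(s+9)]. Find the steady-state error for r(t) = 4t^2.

1/76

Two free integrators in G_p(s): this is a type 2 system.
K_a = lim_{s→0} s^2·G_p(s) = 24·12·19 / (9) = 608.
r(t) = 4t^2 gives R(s) = 8/s^3.
e_ss = 8/K_a = 8/608 = 1/76.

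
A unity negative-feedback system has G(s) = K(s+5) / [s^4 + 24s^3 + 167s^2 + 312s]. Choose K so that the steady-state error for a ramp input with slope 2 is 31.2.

Lowest-order denominator term is 312s, so the open loop has 1 pole at the origin → type 1 system.
K_v = lim_{s→0} s·G(s) = K·5 / 312 = (5/312)·K.
e_ss = 2/K_v = 31.2 ⇒ K_v = 5/78 ⇒ K = (5/78)/(5/312) = 4.

4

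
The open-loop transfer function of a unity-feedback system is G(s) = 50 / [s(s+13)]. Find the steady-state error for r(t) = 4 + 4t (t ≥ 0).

1.04

System type = 1 (one pole at s=0). Treating each term separately:
  • 4: tracked with zero error.
  • 4t: e_ss = 4/K_v with K_v=50/13 → 1.04.
Total e_ss = 1.04.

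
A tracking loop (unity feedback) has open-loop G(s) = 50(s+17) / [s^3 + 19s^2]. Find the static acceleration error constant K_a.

850/19

Factoring s^2 from the denominator leaves a polynomial with constant term 19, so the system is type 2.
K_a = lim_{s→0} s^2·G(s) = 50·17 / 19 = 850/19.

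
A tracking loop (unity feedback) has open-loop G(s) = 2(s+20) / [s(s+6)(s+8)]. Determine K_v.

5/6

The open loop has one pole at the origin → type 1 system.
K_v = lim_{s→0} s·G(s) = 2·20 / (6·8) = 5/6.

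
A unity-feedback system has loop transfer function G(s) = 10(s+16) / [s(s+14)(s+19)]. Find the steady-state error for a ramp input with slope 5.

8.3125

The open loop has one pole at the origin → type 1 system.
K_v = lim_{s→0} s·G(s) = 10·16 / (14·19) = 80/133.
e_ss = 5/K_v = 5/(80/133) = 8.3125.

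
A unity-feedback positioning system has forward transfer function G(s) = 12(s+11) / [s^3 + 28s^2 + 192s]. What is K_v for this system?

Lowest-order denominator term is 192s, so the open loop has 1 pole at the origin → type 1 system.
K_v = lim_{s→0} s·G(s) = 12·11 / 192 = 0.6875.

0.6875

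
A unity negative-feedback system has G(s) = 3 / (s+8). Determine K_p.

G(s) has no factors of s in the denominator, so the system is type 0.
K_p = lim_{s→0} G(s) = 3 / (8) = 0.375.

0.375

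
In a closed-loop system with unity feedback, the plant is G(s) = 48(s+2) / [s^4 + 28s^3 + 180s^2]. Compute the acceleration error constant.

The denominator has no term below 180s^2 — 2 poles at s=0, type 2.
K_a = lim_{s→0} s^2·G(s) = 48·2 / 180 = 8/15.

8/15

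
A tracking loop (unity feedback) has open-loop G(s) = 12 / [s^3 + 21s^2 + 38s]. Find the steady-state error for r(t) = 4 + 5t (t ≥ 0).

95/6

The denominator has no term below 38s — 1 pole at s=0, type 1. Taking each input component in turn:
  • 4: tracked with zero error.
  • 5t: e_ss = 5/K_v with K_v=6/19 → 95/6.
Total e_ss = 95/6.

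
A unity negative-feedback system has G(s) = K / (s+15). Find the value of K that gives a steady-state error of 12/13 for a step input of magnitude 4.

50

System type = 0 (no poles at s=0).
K_p = lim_{s→0} G(s) = K / (15) = (1/15)·K.
e_ss = 4/(1 + K_p) = 12/13 ⇒ 1 + (1/15)·K = 13/3 ⇒ K = 50.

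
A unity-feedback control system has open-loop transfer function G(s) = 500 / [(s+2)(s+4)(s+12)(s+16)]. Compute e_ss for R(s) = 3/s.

G(s) has no factors of s in the denominator, so the system is type 0.
K_p = lim_{s→0} G(s) = 500 / (2·4·12·16) = 125/384.
e_ss = 3/(1 + K_p) = 3/(509/384) = 1152/509.

1152/509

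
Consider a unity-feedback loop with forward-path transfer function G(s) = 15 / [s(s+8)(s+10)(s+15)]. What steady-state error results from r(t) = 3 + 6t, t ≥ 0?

The open loop has one pole at the origin → type 1 system. Treating each term separately:
  • 3: tracked with zero error.
  • 6t: e_ss = 6/K_v with K_v=0.0125 → 480.
Total e_ss = 480.

480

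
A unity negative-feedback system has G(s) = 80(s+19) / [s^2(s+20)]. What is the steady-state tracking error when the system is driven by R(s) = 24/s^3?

The open loop has two poles at the origin → type 2 system.
K_a = lim_{s→0} s^2·G(s) = 80·19 / (20) = 76.
r(t) = 12t^2 gives R(s) = 24/s^3.
e_ss = 24/K_a = 24/76 = 6/19.

6/19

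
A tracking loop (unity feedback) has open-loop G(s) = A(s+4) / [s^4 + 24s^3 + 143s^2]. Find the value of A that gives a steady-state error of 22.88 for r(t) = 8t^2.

25

Lowest-order denominator term is 143s^2, so the open loop has 2 poles at the origin → type 2 system.
K_a = lim_{s→0} s^2·G(s) = A·4 / 143 = (4/143)·A.
e_ss = 16/K_a = 22.88 ⇒ K_a = 100/143 ⇒ A = (100/143)/(4/143) = 25.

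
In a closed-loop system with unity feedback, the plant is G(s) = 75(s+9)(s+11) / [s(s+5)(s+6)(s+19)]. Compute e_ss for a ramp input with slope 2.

The open loop has one pole at the origin → type 1 system.
K_v = lim_{s→0} s·G(s) = 75·9·11 / (5·6·19) = 495/38.
e_ss = 2/K_v = 2/(495/38) = 76/495.

76/495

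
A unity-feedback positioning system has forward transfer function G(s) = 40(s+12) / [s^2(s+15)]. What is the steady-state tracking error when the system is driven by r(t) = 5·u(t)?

0

Two free integrators in G(s): this is a type 2 system.
K_p = ∞ for a type-2 system; e_ss to a step is zero.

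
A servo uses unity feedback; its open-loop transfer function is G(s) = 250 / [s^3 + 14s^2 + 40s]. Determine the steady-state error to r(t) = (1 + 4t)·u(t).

Factoring s from the denominator leaves a polynomial with constant term 40, so the system is type 1. By superposition:
  • 1: tracked with zero error.
  • 4t: e_ss = 4/K_v with K_v=6.25 → 0.64.
Total e_ss = 0.64.

0.64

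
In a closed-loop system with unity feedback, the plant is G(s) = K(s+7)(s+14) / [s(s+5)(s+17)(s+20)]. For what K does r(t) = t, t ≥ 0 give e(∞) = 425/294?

G(s) has one factor of s in the denominator, so the system is type 1.
K_v = lim_{s→0} s·G(s) = K·7·14 / (5·17·20) = (49/850)·K.
e_ss = 1/K_v = 425/294 ⇒ K_v = 294/425 ⇒ K = (294/425)/(49/850) = 12.

12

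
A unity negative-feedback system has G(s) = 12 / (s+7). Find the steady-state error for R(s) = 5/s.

35/19

System type = 0 (no poles at s=0).
K_p = lim_{s→0} G(s) = 12 / (7) = 12/7.
e_ss = 5/(1 + K_p) = 5/(19/7) = 35/19.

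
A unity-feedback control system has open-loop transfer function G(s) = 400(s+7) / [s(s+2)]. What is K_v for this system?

1400

One free integrator in G(s): this is a type 1 system.
K_v = lim_{s→0} s·G(s) = 400·7 / (2) = 1400.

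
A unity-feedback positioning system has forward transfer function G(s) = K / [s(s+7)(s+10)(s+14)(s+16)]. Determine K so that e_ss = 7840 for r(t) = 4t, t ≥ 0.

8

G(s) has one factor of s in the denominator, so the system is type 1.
K_v = lim_{s→0} s·G(s) = K / (7·10·14·16) = (1/15680)·K.
e_ss = 4/K_v = 7840 ⇒ K_v = 1/1960 ⇒ K = (1/1960)/(1/15680) = 8.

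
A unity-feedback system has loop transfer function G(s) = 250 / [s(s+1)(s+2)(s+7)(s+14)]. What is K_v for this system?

G(s) has one factor of s in the denominator, so the system is type 1.
K_v = lim_{s→0} s·G(s) = 250 / (1·2·7·14) = 125/98.

125/98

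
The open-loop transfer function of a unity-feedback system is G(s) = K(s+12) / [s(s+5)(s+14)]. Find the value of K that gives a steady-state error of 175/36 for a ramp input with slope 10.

12

System type = 1 (one pole at s=0).
K_v = lim_{s→0} s·G(s) = K·12 / (5·14) = (6/35)·K.
e_ss = 10/K_v = 175/36 ⇒ K_v = 72/35 ⇒ K = (72/35)/(6/35) = 12.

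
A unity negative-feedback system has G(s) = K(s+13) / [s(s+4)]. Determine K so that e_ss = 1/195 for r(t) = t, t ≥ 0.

60

G(s) has one factor of s in the denominator, so the system is type 1.
K_v = lim_{s→0} s·G(s) = K·13 / (4) = 3.25·K.
e_ss = 1/K_v = 1/195 ⇒ K_v = 195 ⇒ K = 195/3.25 = 60.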